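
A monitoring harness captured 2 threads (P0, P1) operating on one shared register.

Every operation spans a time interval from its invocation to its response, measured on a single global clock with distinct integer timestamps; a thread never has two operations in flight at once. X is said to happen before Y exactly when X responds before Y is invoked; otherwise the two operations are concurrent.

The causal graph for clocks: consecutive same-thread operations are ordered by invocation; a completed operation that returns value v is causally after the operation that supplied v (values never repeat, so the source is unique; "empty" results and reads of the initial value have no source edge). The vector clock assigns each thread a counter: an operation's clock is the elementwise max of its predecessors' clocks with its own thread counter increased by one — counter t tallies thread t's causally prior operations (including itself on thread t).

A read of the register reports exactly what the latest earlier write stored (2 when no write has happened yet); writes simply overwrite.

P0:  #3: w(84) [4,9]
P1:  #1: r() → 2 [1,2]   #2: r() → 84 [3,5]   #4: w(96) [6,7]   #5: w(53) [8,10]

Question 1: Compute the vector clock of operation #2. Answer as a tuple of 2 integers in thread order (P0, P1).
Answer: (1, 2)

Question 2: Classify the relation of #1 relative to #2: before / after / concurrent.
Answer: before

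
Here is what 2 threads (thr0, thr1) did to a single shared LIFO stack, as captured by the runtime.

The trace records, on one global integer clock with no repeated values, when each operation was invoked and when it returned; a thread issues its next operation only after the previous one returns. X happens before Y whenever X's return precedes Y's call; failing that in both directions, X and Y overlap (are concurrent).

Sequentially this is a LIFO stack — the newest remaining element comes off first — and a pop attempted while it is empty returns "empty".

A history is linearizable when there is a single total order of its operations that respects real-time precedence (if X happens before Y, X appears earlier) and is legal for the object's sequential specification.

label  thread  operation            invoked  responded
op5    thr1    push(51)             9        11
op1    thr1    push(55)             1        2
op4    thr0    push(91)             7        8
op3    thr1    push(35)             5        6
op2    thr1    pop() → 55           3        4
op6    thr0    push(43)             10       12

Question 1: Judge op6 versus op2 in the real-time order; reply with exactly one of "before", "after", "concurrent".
Answer: after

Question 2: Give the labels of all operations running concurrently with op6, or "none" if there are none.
Answer: op5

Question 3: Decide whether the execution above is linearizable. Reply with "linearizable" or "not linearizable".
witness order: op1, op2, op3, op4, op5, op6
after step 1 (op1 push(55)): stack <55>
after step 2 (op2 pop() → 55): stack <>
after step 3 (op3 push(35)): stack <35>
after step 4 (op4 push(91)): stack <35,91>
after step 5 (op5 push(51)): stack <35,91,51>
after step 6 (op6 push(43)): stack <35,91,51,43>

linearizable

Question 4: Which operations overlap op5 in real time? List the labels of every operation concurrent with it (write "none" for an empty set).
Answer: op6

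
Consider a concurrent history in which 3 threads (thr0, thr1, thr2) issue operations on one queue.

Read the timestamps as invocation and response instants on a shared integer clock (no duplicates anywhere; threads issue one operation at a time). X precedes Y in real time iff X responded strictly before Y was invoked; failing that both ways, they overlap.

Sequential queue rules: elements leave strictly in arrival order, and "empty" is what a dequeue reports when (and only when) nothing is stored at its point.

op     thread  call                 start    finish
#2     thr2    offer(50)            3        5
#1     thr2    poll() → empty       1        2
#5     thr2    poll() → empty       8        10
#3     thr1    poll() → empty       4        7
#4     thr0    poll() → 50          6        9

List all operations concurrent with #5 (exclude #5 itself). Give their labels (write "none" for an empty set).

#4

#5 spans [8,10]; an op avoiding the whole window 8..10 is ordered, any other is concurrent
#1 [1,2]: before
#2 [3,5]: before
#3 [4,7]: before
#4 [6,9]: concurrent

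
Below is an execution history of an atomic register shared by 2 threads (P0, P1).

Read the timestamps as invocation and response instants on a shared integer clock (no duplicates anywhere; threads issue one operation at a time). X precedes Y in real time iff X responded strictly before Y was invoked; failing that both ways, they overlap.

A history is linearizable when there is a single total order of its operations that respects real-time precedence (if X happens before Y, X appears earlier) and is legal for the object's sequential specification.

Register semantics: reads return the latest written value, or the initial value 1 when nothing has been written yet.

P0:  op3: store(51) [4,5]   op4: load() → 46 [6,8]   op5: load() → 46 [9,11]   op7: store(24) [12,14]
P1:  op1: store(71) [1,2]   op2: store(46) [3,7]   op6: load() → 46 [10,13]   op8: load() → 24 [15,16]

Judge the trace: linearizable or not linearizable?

linearizable

a witness: op1, op3, op2, op4, op5, op6, op7, op8
1. op1 store(71), leaving value 71
2. op3 store(51), leaving value 51
3. op2 store(46), leaving value 46
4. op4 load() → 46, leaving value 46
5. op5 load() → 46, leaving value 46
6. op6 load() → 46, leaving value 46
7. op7 store(24), leaving value 24
8. op8 load() → 24, leaving value 24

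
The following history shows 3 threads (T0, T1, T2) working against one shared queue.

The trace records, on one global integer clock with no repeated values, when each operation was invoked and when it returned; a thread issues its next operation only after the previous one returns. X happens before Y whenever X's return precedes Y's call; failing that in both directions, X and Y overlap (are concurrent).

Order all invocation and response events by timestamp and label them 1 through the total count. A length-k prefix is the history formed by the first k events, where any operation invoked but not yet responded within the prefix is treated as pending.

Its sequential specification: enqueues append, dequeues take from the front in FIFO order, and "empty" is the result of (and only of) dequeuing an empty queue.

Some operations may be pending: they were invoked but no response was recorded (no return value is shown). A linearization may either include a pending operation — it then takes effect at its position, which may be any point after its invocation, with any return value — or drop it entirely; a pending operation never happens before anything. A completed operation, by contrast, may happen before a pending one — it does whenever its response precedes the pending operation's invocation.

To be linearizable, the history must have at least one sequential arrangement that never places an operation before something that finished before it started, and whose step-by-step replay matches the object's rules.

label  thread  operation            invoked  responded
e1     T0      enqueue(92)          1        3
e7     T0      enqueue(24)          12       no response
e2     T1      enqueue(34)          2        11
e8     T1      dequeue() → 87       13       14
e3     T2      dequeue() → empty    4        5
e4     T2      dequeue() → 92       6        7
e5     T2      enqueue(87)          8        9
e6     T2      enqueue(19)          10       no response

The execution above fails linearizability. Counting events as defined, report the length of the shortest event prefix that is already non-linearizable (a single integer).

5

events 1..4 are still linearizable — one witness is e1:
after step 1 (e1 enqueue(92)): queue <92>
event 5 — e3's response, time 5 — after it, nothing linearizes
completion choices over the 1 pending operation (e2) were checked; none helps
e.g. e1, e3 (pending dropped): illegal at step 2, since e3 dequeue() → empty cannot apply there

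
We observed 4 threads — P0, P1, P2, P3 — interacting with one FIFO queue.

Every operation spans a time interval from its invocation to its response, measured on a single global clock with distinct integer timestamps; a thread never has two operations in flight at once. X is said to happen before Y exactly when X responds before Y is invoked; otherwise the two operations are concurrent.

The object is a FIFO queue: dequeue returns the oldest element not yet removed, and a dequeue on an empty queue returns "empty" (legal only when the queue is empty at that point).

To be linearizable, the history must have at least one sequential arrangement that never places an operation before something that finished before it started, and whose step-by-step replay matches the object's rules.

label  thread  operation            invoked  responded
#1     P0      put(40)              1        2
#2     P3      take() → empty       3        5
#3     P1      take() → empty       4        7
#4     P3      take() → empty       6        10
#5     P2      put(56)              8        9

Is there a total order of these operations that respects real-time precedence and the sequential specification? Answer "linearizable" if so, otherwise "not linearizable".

events 1..6 are fine; event 7 — the response of #3 at time 7 — makes the prefix non-linearizable
every one of the 2 real-time-consistent orders over 3 completed FIFO queue ops fails the sequential spec
completion choices over the 1 pending operation (#4) were checked; none helps
sample order #1, #2, #3 (pending dropped) stalls at step 2 — #2 take() → empty has no legal effect
sample order #1, #3, #2 (pending dropped) stalls at step 2 — #3 take() → empty has no legal effect

not linearizable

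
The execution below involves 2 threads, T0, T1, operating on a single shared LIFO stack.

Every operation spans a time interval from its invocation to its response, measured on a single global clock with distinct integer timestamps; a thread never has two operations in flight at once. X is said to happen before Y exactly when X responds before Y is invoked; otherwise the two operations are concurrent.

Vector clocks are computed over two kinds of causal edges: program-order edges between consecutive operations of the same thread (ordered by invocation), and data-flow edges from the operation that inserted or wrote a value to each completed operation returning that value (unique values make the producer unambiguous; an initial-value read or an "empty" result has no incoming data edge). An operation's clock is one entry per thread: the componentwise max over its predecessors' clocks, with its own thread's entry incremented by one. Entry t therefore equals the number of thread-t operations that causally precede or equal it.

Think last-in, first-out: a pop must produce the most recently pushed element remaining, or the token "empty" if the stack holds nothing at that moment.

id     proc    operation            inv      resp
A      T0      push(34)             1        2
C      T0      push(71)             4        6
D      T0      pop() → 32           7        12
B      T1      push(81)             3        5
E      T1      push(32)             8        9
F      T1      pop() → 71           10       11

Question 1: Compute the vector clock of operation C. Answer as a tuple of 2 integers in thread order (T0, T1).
B (invocation 3): nothing precedes it; T1's component alone gives (0, 1)
A (invocation 1): nothing precedes it; T0's component alone gives (1, 0)
E (invocation 8): componentwise max over VC(B)=(0, 1), +1 at T1, giving (0, 2)
C (invocation 4): componentwise max over VC(A)=(1, 0), +1 at T0, giving (2, 0)
F (invocation 10): componentwise max over VC(C)=(2, 0), VC(E)=(0, 2), +1 at T1, giving (2, 3)
D (invocation 7): componentwise max over VC(C)=(2, 0), VC(E)=(0, 2), +1 at T0, giving (3, 2)
target: VC(C) = (2, 0)

(2, 0)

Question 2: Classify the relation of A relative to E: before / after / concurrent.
A spans [1,2], E spans [8,9]
resp(A)=2 < inv(E)=8

before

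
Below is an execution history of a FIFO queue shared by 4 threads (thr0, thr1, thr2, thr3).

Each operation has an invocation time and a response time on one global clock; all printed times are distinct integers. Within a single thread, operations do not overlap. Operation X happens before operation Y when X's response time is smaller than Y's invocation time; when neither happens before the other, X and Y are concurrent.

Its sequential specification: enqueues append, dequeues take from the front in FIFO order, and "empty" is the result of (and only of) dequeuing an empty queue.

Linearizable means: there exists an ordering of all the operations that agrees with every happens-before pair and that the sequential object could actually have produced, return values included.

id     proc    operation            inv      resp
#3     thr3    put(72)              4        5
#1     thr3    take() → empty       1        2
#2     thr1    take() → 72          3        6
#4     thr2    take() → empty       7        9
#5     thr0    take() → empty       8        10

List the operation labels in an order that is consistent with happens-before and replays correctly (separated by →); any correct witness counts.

1. #1 take() → empty, leaving queue <>
2. #3 put(72), leaving queue <72>
3. #2 take() → 72, leaving queue <>
4. #4 take() → empty, leaving queue <>
5. #5 take() → empty, leaving queue <>

#1 → #3 → #2 → #4 → #5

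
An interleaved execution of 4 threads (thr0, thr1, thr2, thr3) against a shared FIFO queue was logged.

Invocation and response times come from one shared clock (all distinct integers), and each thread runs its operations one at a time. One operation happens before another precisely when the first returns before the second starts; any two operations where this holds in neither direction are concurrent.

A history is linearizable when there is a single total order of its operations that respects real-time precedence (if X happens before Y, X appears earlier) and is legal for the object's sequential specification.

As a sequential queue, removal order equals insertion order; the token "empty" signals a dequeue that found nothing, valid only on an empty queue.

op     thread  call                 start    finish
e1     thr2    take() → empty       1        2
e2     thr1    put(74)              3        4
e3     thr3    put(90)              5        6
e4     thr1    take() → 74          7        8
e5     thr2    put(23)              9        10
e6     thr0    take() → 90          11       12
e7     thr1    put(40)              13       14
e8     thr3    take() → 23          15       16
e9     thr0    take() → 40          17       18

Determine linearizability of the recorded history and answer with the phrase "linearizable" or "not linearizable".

linearizable

a witness: e1, e2, e3, e4, e5, e6, e7, e8, e9
step 1: e1 take() → empty — queue <>
step 2: e2 put(74) — queue <74>
step 3: e3 put(90) — queue <74,90>
step 4: e4 take() → 74 — queue <90>
step 5: e5 put(23) — queue <90,23>
step 6: e6 take() → 90 — queue <23>
step 7: e7 put(40) — queue <23,40>
step 8: e8 take() → 23 — queue <40>
step 9: e9 take() → 40 — queue <>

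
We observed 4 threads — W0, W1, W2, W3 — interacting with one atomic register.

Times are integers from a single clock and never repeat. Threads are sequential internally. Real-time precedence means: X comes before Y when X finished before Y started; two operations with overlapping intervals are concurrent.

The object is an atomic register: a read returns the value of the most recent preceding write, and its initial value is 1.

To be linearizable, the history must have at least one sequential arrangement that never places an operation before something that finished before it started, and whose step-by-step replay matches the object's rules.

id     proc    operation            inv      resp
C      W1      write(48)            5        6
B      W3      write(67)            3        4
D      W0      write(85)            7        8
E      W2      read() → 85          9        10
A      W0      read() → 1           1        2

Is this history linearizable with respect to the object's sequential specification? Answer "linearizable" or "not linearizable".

a witness: A, B, C, D, E
step 1: A read() → 1 — value 1
step 2: B write(67) — value 67
step 3: C write(48) — value 48
step 4: D write(85) — value 85
step 5: E read() → 85 — value 85

linearizable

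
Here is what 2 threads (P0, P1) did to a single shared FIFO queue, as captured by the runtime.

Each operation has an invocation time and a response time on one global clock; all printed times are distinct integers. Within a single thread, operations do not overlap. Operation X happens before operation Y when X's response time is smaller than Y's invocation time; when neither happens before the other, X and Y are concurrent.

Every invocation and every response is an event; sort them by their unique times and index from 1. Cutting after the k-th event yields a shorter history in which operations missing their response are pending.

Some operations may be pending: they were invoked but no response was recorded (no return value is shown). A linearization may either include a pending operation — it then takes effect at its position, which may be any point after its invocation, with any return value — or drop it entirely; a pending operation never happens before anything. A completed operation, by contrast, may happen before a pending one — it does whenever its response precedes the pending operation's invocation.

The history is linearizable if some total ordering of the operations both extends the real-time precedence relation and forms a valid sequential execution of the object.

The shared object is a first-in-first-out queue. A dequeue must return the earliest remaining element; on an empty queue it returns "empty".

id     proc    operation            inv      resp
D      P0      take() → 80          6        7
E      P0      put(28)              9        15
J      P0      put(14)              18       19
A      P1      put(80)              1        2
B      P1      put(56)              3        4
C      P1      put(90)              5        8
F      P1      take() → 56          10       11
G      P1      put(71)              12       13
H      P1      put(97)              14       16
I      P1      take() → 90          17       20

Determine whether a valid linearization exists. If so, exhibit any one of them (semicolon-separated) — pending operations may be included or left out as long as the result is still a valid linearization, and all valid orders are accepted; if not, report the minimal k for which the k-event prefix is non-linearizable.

step 1: A put(80) — queue <80>
step 2: B put(56) — queue <80,56>
step 3: C put(90) — queue <80,56,90>
step 4: D take() → 80 — queue <56,90>
step 5: E put(28) — queue <56,90,28>
step 6: F take() → 56 — queue <90,28>
step 7: G put(71) — queue <90,28,71>
step 8: H put(97) — queue <90,28,71,97>
step 9: I take() → 90 — queue <28,71,97>
step 10: J put(14) — queue <28,71,97,14>

linearizable — witness: A; B; C; D; E; F; G; H; I; J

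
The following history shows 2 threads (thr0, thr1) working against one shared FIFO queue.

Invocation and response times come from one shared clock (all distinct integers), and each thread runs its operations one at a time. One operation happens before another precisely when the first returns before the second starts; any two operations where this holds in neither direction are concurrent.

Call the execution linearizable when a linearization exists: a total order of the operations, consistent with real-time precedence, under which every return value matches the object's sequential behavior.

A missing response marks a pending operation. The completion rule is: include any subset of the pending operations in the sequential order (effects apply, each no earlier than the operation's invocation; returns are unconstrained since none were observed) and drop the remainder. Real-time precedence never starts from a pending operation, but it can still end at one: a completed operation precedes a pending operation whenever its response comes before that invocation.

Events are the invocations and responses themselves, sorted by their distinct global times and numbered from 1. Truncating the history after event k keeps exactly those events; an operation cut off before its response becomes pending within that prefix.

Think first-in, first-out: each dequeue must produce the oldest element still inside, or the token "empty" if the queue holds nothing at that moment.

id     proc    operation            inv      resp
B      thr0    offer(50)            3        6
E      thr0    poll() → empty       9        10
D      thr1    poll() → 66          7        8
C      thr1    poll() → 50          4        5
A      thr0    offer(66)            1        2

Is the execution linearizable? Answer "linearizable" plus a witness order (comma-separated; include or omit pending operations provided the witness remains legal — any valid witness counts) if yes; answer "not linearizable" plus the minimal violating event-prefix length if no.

already the first 5 events (up to C's response at time 5) admit no linearization; the first 4 still do
one real-time candidate order over the 2 completed operations — the FIFO queue replay rejects it
including or dropping the 1 pending operation (B) in any combination fails
sample order A, C (pending dropped) stalls at step 2 — C poll() → 50 has no legal effect

not linearizable — minimal violating prefix: 5 events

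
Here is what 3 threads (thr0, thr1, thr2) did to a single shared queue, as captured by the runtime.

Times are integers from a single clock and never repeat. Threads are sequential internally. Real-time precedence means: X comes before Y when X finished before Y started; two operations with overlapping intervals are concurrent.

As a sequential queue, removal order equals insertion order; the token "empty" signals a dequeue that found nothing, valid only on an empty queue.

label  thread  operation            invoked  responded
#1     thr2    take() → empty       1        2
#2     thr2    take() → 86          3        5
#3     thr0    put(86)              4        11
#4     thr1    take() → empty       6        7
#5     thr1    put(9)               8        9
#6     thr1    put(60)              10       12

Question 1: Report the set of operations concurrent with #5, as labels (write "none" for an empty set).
#5 spans [8,9]: anything still running between times 8 and 9 counts as concurrent
#1 [1,2]: before
#2 [3,5]: before
#3 [4,11]: concurrent
#4 [6,7]: before
#6 [10,12]: after

#3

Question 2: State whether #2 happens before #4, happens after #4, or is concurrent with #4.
#2 spans [3,5], #4 spans [6,7]
resp(#2)=5 < inv(#4)=6

before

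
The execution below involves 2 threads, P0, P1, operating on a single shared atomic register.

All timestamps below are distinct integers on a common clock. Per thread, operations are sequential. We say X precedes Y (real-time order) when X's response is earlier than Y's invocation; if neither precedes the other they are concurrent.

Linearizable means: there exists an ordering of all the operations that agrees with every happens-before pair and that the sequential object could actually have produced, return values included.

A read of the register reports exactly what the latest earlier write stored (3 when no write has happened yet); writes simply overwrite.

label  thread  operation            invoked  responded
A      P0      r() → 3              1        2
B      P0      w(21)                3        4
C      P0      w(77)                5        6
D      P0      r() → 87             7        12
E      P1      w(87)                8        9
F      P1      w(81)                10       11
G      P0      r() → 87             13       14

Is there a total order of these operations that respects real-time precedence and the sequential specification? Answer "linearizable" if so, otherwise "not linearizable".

not linearizable

already the first 14 events (up to G's response at time 14) admit no linearization; the first 13 still do
the 7 completed operations admit 3 real-time orders; each fails the atomic register replay
for example A, B, C, D, E, F, G fails at step 4: D r() → 87 is not legal there
for example A, B, C, E, D, F, G fails at step 7: G r() → 87 is not legal there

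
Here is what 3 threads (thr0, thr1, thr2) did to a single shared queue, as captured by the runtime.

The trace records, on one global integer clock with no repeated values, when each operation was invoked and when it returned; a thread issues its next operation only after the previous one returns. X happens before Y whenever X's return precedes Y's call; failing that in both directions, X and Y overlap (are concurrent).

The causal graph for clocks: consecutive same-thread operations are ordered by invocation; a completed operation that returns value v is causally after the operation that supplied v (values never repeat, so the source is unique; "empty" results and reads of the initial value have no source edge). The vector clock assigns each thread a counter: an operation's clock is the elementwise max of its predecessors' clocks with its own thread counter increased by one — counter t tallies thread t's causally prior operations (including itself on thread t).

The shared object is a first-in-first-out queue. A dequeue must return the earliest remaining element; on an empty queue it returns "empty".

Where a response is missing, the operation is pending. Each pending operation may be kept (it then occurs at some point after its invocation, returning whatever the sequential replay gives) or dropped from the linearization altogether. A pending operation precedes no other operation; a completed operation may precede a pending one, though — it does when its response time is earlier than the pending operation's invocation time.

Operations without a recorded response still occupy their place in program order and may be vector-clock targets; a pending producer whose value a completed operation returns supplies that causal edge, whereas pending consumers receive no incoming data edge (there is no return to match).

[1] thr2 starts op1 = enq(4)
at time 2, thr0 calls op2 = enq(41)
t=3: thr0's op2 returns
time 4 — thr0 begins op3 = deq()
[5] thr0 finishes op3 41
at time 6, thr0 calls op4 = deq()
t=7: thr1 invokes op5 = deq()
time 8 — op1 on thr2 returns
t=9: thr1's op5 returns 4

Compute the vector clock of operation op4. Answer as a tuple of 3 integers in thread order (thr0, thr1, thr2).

VC(op1, invoked at 1): no causal predecessors; +1 on thr2 → (0, 0, 1)
VC(op2, invoked at 2): no causal predecessors; +1 on thr0 → (1, 0, 0)
op5, invoked 7, takes VC(op1)=(0, 0, 1) under max, adds 1 for thr1 → (0, 1, 1)
op3, invoked 4, takes VC(op2)=(1, 0, 0) under max, adds 1 for thr0 → (2, 0, 0)
op4, invoked 6, takes VC(op3)=(2, 0, 0) under max, adds 1 for thr0 → (3, 0, 0)
target: VC(op4) = (3, 0, 0)

(3, 0, 0)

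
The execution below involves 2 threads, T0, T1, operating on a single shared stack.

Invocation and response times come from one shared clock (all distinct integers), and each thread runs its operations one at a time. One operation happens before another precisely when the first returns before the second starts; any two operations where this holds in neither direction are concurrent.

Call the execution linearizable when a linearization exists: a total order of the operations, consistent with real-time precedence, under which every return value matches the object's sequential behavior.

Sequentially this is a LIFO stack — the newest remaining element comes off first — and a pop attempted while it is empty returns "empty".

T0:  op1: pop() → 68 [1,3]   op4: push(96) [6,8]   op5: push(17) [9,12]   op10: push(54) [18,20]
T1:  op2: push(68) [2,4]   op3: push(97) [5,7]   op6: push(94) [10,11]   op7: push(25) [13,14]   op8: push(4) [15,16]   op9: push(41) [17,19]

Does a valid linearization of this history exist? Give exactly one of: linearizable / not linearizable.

linearizable

one valid linearization: op2, op1, op3, op4, op5, op6, op7, op8, op9, op10
after step 1 (op2 push(68)): stack <68>
after step 2 (op1 pop() → 68): stack <>
after step 3 (op3 push(97)): stack <97>
after step 4 (op4 push(96)): stack <97,96>
after step 5 (op5 push(17)): stack <97,96,17>
after step 6 (op6 push(94)): stack <97,96,17,94>
after step 7 (op7 push(25)): stack <97,96,17,94,25>
after step 8 (op8 push(4)): stack <97,96,17,94,25,4>
after step 9 (op9 push(41)): stack <97,96,17,94,25,4,41>
after step 10 (op10 push(54)): stack <97,96,17,94,25,4,41,54>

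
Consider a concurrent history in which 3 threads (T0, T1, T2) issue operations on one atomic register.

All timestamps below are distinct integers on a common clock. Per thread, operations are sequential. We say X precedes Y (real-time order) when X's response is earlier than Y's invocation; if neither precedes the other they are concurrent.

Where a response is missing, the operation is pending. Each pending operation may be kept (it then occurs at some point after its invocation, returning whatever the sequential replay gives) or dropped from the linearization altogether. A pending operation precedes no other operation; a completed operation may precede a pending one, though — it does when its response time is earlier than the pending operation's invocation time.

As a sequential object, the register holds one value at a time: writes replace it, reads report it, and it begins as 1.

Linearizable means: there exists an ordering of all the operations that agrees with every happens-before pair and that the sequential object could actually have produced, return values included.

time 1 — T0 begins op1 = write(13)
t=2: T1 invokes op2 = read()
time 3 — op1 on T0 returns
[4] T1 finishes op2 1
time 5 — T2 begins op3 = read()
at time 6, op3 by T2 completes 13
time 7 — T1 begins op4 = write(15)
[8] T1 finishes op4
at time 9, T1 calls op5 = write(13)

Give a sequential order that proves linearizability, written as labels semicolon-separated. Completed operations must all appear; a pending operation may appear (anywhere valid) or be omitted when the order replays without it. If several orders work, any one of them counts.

step 1: op2 read() → 1 — value 1
step 2: op1 write(13) — value 13
step 3: op3 read() → 13 — value 13
step 4: op4 write(15) — value 15

op2; op1; op3; op4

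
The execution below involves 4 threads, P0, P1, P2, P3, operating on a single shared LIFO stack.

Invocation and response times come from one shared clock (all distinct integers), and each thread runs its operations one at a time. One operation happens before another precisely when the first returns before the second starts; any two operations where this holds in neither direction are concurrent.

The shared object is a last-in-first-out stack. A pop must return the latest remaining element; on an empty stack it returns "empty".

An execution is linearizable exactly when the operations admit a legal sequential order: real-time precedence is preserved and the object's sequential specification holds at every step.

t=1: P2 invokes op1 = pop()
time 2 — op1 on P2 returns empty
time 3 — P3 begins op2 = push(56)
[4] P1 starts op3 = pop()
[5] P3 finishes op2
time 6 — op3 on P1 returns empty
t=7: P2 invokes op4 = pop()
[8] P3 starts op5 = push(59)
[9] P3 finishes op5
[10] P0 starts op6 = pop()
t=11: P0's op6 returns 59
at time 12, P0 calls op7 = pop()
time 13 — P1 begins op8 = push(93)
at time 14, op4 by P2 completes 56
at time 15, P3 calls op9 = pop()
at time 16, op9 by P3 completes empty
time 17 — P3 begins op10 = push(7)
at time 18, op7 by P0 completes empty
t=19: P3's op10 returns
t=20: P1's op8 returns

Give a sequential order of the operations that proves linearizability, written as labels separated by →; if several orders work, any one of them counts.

op1 → op3 → op2 → op4 → op5 → op6 → op7 → op9 → op8 → op10

1. op1 pop() → empty, leaving stack <>
2. op3 pop() → empty, leaving stack <>
3. op2 push(56), leaving stack <56>
4. op4 pop() → 56, leaving stack <>
5. op5 push(59), leaving stack <59>
6. op6 pop() → 59, leaving stack <>
7. op7 pop() → empty, leaving stack <>
8. op9 pop() → empty, leaving stack <>
9. op8 push(93), leaving stack <93>
10. op10 push(7), leaving stack <93,7>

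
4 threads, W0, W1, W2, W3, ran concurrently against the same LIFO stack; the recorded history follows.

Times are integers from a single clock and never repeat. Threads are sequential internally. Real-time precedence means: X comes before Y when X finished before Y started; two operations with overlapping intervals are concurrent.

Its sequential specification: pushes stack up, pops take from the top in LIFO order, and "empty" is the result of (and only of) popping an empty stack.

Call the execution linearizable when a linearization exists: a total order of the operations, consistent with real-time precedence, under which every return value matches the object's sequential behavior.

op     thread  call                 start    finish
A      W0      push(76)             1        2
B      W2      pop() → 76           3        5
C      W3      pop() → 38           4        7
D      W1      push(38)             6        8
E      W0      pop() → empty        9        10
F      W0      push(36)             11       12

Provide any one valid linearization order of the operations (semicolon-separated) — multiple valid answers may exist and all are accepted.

after step 1 (A push(76)): stack <76>
after step 2 (B pop() → 76): stack <>
after step 3 (D push(38)): stack <38>
after step 4 (C pop() → 38): stack <>
after step 5 (E pop() → empty): stack <>
after step 6 (F push(36)): stack <36>

A; B; D; C; E; F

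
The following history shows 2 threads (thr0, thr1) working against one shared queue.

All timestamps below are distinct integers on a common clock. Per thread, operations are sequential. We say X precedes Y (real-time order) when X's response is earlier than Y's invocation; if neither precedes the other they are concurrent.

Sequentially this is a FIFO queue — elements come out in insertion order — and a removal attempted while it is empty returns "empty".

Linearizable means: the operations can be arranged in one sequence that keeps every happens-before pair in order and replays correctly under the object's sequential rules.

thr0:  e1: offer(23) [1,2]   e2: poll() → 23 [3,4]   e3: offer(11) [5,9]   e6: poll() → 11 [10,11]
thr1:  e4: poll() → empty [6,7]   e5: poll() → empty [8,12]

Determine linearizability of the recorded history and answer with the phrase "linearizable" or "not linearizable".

witness order: e1, e2, e4, e3, e6, e5
1. e1 offer(23), leaving queue <23>
2. e2 poll() → 23, leaving queue <>
3. e4 poll() → empty, leaving queue <>
4. e3 offer(11), leaving queue <11>
5. e6 poll() → 11, leaving queue <>
6. e5 poll() → empty, leaving queue <>

linearizable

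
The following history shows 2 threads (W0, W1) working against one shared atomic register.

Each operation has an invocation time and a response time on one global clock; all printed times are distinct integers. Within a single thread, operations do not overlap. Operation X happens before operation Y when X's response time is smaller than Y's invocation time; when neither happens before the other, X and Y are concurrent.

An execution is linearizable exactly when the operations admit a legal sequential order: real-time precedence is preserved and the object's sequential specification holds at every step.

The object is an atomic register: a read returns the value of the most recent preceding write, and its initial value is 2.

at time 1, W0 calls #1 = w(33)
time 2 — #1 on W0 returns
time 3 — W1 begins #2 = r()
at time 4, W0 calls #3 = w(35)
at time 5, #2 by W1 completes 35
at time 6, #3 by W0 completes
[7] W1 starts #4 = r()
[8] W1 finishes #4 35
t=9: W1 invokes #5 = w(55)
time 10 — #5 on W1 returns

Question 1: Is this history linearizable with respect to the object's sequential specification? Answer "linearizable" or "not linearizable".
linearizable

a witness: #1, #3, #2, #4, #5
after step 1 (#1 w(33)): value 33
after step 2 (#3 w(35)): value 35
after step 3 (#2 r() → 35): value 35
after step 4 (#4 r() → 35): value 35
after step 5 (#5 w(55)): value 55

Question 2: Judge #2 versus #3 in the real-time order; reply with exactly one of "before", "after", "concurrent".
concurrent

#2 spans [3,5], #3 spans [4,6]
the intervals overlap in both directions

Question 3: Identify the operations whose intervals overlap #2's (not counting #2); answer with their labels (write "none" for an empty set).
#3

concurrent with #2 ([3,5]): every op whose interval crosses 3..5
#1 [1,2]: before
#3 [4,6]: concurrent
#4 [7,8]: after
#5 [9,10]: after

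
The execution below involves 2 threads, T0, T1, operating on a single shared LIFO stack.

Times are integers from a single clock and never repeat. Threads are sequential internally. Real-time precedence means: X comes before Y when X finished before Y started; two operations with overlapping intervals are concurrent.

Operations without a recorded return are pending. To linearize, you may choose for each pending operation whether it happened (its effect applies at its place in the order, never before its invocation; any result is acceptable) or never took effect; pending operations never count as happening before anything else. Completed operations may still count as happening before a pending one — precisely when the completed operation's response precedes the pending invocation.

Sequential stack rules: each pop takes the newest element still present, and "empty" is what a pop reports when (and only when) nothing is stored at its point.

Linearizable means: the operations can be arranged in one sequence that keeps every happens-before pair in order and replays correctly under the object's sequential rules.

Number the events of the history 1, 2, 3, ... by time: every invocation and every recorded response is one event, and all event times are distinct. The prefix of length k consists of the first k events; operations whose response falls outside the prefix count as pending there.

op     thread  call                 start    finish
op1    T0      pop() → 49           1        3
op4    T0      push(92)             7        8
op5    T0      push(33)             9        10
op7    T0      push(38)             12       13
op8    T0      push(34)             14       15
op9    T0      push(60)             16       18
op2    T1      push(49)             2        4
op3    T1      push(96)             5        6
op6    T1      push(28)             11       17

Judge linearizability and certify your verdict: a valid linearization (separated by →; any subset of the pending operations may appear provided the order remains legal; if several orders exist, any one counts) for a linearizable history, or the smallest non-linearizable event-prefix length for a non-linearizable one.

linearizable — witness: op2 → op1 → op3 → op4 → op5 → op6 → op7 → op8 → op9

after step 1 (op2 push(49)): stack <49>
after step 2 (op1 pop() → 49): stack <>
after step 3 (op3 push(96)): stack <96>
after step 4 (op4 push(92)): stack <96,92>
after step 5 (op5 push(33)): stack <96,92,33>
after step 6 (op6 push(28)): stack <96,92,33,28>
after step 7 (op7 push(38)): stack <96,92,33,28,38>
after step 8 (op8 push(34)): stack <96,92,33,28,38,34>
after step 9 (op9 push(60)): stack <96,92,33,28,38,34,60>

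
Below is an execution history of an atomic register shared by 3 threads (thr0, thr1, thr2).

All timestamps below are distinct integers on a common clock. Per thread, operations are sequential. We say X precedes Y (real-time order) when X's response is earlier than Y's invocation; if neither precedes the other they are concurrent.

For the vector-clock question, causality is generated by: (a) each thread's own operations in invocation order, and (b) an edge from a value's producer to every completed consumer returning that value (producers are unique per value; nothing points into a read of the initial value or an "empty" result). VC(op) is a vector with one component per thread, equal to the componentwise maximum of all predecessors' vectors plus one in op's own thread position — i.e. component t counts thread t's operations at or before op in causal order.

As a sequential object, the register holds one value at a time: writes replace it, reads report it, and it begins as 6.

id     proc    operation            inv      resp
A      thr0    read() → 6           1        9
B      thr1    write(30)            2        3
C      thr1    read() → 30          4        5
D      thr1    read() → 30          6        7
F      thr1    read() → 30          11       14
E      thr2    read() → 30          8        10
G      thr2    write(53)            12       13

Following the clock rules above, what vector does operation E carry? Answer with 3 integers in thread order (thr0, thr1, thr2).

(0, 1, 1)

VC(B, invoked at 2): no causal predecessors; +1 on thr1 → (0, 1, 0)
VC(A, invoked at 1): no causal predecessors; +1 on thr0 → (1, 0, 0)
merge at E (invoked 8): VC(B)=(0, 1, 0), own-thread bump on thr2 → (0, 1, 1)
merge at C (invoked 4): VC(B)=(0, 1, 0), own-thread bump on thr1 → (0, 2, 0)
merge at G (invoked 12): VC(E)=(0, 1, 1), own-thread bump on thr2 → (0, 1, 2)
merge at D (invoked 6): VC(B)=(0, 1, 0), VC(C)=(0, 2, 0), own-thread bump on thr1 → (0, 3, 0)
merge at F (invoked 11): VC(B)=(0, 1, 0), VC(D)=(0, 3, 0), own-thread bump on thr1 → (0, 4, 0)
target: VC(E) = (0, 1, 1)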